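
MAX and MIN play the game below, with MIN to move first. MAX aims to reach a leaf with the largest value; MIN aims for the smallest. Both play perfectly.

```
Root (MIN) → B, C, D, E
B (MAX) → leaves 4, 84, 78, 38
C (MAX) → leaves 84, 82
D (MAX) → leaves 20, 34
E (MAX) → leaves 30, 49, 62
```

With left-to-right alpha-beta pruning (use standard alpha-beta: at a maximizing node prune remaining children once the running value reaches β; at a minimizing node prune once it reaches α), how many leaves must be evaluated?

B [α=-∞,β=+∞]: v=84
C [α=-∞,β=84]: v=84 after child 1 ≥ β → β-cutoff, skip 1
D [α=-∞,β=84]: v=34
E [α=-∞,β=34]: v=49 after child 2 ≥ β → β-cutoff, skip 1
Root [α=-∞,β=+∞]: v=34
Leaves evaluated: 9 of 11.

9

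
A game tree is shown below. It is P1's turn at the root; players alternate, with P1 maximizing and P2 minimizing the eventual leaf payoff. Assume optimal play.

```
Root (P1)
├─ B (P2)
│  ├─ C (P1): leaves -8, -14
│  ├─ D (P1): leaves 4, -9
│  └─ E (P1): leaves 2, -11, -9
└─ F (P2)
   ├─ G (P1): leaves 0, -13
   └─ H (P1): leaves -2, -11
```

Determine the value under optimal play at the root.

-2

C (P1): max(-8, -14) = -8
D (P1): max(4, -9) = 4
E (P1): max(2, -11, -9) = 2
B (P2): min(-8, 4, 2) = -8
G (P1): max(0, -13) = 0
H (P1): max(-2, -11) = -2
F (P2): min(0, -2) = -2
Root (P1): max(-8, -2) = -2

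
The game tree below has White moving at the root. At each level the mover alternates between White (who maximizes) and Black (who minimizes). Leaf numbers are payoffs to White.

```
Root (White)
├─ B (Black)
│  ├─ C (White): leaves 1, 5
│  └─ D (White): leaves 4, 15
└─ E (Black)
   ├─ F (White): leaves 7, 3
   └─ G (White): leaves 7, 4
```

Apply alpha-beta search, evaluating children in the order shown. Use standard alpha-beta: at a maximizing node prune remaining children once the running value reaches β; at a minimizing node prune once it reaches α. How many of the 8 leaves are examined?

C [α=-∞,β=+∞]: v=5
D [α=-∞,β=5]: v=15
B [α=-∞,β=+∞]: v=5
F [α=5,β=+∞]: v=7
G [α=5,β=7]: v=7 after child 1 ≥ β → β-cutoff, skip 1
E [α=5,β=+∞]: v=7
Root [α=-∞,β=+∞]: v=7
Leaves evaluated: 7 of 8.

7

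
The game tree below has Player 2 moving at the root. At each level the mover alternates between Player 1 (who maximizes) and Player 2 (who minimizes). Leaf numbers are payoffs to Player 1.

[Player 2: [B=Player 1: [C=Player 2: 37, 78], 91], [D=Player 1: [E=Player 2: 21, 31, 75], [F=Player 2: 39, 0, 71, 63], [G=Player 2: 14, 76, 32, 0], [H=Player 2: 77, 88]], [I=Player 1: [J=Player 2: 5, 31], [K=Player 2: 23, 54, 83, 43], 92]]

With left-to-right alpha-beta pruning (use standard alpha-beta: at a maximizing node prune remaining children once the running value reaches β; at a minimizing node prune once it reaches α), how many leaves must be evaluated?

C [α=-∞,β=+∞]: v=37
B [α=-∞,β=+∞]: v=91
E [α=-∞,β=91]: v=21
F [α=21,β=91]: v=0 after child 2 ≤ α → α-cutoff, skip 2
G [α=21,β=91]: v=14 after child 1 ≤ α → α-cutoff, skip 3
H [α=21,β=91]: v=77
D [α=-∞,β=91]: v=77
J [α=-∞,β=77]: v=5
K [α=5,β=77]: v=23
I [α=-∞,β=77]: v=92
Root [α=-∞,β=+∞]: v=77
Leaves evaluated: 18 of 23.

18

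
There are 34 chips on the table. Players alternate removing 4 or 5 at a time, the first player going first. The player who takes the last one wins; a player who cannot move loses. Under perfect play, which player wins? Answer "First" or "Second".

i:   0  1  2  3  4  5  6  7  8  9 10 11 12 13 14 15 16 17 18 19 20 21 22 23 24 25 26 27 28 29 30 31 32 33 34
     L  L  L  L  W  W  W  W  W  L  L  L  L  W  W  W  W  W  L  L  L  L  W  W  W  W  W  L  L  L  L  W  W  W  W
Position 34 is W, so the first player wins.

First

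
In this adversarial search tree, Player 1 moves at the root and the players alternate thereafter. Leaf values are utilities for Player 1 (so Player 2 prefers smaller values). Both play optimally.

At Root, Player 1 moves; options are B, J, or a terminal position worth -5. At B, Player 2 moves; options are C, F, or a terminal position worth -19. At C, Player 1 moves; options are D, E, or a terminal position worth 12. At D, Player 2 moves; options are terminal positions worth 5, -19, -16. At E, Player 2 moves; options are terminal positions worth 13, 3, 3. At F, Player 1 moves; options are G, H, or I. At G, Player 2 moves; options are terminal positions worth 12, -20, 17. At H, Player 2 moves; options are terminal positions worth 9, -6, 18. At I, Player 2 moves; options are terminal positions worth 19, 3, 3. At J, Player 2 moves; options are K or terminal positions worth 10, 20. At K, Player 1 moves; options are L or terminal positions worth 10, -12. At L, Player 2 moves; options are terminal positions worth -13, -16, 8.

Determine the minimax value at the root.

10

D (Player 2): min(5, -19, -16) = -19
E (Player 2): min(13, 3, 3) = 3
C (Player 1): max(-19, 3, 12) = 12
G (Player 2): min(12, -20, 17) = -20
H (Player 2): min(9, -6, 18) = -6
I (Player 2): min(19, 3, 3) = 3
F (Player 1): max(-20, -6, 3) = 3
B (Player 2): min(12, 3, -19) = -19
L (Player 2): min(-13, -16, 8) = -16
K (Player 1): max(-16, 10, -12) = 10
J (Player 2): min(10, 10, 20) = 10
Root (Player 1): max(-19, 10, -5) = 10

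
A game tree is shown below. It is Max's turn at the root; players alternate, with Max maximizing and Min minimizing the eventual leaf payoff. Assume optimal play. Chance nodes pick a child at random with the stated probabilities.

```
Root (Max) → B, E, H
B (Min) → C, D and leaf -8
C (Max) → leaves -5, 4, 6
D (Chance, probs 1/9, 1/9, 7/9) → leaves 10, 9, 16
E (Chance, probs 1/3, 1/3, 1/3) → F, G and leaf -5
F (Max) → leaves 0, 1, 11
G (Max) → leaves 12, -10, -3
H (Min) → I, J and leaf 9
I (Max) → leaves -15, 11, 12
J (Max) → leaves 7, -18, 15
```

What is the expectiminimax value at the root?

9

C (Max): max(-5, 4, 6) = 6
D (Chance): 1/9·10 + 1/9·9 + 7/9·16 = 14.56
B (Min): min(6, 14.56, -8) = -8
F (Max): max(0, 1, 11) = 11
G (Max): max(12, -10, -3) = 12
E (Chance): 1/3·11 + 1/3·12 + 1/3·-5 = 6
I (Max): max(-15, 11, 12) = 12
J (Max): max(7, -18, 15) = 15
H (Min): min(12, 15, 9) = 9
Root (Max): max(-8, 6, 9) = 9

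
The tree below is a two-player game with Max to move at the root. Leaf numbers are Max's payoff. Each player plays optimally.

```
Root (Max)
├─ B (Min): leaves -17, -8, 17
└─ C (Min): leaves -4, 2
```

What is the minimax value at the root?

B (Min): min(-17, -8, 17) = -17
C (Min): min(-4, 2) = -4
Root (Max): max(-17, -4) = -4

-4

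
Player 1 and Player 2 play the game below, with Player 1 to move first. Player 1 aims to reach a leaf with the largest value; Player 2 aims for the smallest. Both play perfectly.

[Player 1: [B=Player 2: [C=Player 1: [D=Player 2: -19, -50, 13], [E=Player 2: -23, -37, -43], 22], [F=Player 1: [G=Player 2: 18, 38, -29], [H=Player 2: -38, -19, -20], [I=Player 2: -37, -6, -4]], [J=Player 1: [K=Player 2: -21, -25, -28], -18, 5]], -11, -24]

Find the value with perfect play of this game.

D (Player 2): min(-19, -50, 13) = -50
E (Player 2): min(-23, -37, -43) = -43
C (Player 1): max(-50, -43, 22) = 22
G (Player 2): min(18, 38, -29) = -29
H (Player 2): min(-38, -19, -20) = -38
I (Player 2): min(-37, -6, -4) = -37
F (Player 1): max(-29, -38, -37) = -29
K (Player 2): min(-21, -25, -28) = -28
J (Player 1): max(-28, -18, 5) = 5
B (Player 2): min(22, -29, 5) = -29
Root (Player 1): max(-29, -11, -24) = -11

-11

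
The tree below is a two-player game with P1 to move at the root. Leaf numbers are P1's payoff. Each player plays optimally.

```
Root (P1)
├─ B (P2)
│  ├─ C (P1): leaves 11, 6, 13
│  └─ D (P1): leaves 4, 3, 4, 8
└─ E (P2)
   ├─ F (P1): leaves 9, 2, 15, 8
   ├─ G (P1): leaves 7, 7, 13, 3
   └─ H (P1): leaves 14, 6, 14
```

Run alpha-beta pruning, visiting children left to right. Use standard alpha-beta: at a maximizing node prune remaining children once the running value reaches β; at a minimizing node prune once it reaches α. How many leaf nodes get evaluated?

C [α=-∞,β=+∞]: v=13
D [α=-∞,β=13]: v=8
B [α=-∞,β=+∞]: v=8
F [α=8,β=+∞]: v=15
G [α=8,β=15]: v=13
H [α=8,β=13]: v=14 after child 1 ≥ β → β-cutoff, skip 2
E [α=8,β=+∞]: v=13
Root [α=-∞,β=+∞]: v=13
Leaves evaluated: 16 of 18.

16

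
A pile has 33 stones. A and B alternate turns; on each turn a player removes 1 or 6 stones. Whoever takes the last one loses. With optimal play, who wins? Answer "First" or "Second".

Second

Positions where the player to move wins (W) vs loses (L):
i:   0  1  2  3  4  5  6  7  8  9 10 11 12 13 14 15 16 17 18 19 20 21 22 23 24 25 26 27 28 29 30 31 32 33
     W  L  W  L  W  L  W  W  L  W  L  W  L  W  W  L  W  L  W  L  W  W  L  W  L  W  L  W  W  L  W  L  W  L
Position 33 is L, so the second player wins.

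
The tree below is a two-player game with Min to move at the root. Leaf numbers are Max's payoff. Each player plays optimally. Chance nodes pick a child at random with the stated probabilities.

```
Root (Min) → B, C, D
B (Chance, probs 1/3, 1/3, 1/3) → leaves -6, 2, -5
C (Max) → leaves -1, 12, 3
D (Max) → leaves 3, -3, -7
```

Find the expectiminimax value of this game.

-3

B (Chance): 1/3·-6 + 1/3·2 + 1/3·-5 = -3
C (Max): max(-1, 12, 3) = 12
D (Max): max(3, -3, -7) = 3
Root (Min): min(-3, 12, 3) = -3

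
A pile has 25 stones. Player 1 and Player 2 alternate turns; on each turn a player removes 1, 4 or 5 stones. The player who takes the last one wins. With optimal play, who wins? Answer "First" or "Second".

i:   0  1  2  3  4  5  6  7  8  9 10 11 12 13 14 15 16 17 18 19 20 21 22 23 24 25
     L  W  L  W  W  W  W  W  L  W  L  W  W  W  W  W  L  W  L  W  W  W  W  W  L  W
Position 25 is W, so the first player wins.

First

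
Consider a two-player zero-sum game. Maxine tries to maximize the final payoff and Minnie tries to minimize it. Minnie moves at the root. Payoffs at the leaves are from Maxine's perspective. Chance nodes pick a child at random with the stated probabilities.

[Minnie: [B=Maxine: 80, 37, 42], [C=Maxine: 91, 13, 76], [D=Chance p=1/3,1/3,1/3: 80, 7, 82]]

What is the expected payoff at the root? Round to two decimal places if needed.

56.33

B (Maxine): max(80, 37, 42) = 80
C (Maxine): max(91, 13, 76) = 91
D (Chance): 1/3·80 + 1/3·7 + 1/3·82 = 56.33
Root (Minnie): min(80, 91, 56.33) = 56.33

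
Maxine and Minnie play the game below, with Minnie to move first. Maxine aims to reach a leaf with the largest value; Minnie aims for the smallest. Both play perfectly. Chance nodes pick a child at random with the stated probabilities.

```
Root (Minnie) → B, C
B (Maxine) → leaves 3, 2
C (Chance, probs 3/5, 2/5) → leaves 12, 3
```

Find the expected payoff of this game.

3

B (Maxine): max(3, 2) = 3
C (Chance): 3/5·12 + 2/5·3 = 8.4
Root (Minnie): min(3, 8.4) = 3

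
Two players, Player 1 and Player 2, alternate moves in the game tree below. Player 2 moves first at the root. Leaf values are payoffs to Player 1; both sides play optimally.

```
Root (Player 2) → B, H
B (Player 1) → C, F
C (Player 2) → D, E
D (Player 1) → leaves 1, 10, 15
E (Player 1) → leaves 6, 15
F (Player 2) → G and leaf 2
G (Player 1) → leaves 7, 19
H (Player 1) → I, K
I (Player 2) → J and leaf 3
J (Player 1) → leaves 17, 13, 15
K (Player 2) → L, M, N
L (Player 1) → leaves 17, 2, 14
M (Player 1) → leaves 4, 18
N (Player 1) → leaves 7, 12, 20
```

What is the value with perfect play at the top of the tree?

15

D (Player 1): max(1, 10, 15) = 15
E (Player 1): max(6, 15) = 15
C (Player 2): min(15, 15) = 15
G (Player 1): max(7, 19) = 19
F (Player 2): min(19, 2) = 2
B (Player 1): max(15, 2) = 15
J (Player 1): max(17, 13, 15) = 17
I (Player 2): min(17, 3) = 3
L (Player 1): max(17, 2, 14) = 17
M (Player 1): max(4, 18) = 18
N (Player 1): max(7, 12, 20) = 20
K (Player 2): min(17, 18, 20) = 17
H (Player 1): max(3, 17) = 17
Root (Player 2): min(15, 17) = 15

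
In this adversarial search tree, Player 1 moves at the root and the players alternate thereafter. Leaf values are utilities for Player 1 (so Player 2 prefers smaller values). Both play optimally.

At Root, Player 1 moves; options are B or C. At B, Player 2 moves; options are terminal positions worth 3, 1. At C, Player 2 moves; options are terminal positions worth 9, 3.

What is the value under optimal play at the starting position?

3

B (Player 2): min(3, 1) = 1
C (Player 2): min(9, 3) = 3
Root (Player 1): max(1, 3) = 3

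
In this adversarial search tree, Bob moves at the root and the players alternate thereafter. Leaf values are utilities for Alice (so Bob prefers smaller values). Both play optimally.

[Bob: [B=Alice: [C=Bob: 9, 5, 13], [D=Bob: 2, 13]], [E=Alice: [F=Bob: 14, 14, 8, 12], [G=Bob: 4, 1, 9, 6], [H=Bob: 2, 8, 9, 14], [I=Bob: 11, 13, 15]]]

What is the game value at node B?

C: min(9, 5, 13) = 5
D: min(2, 13) = 2
B: max(5, 2) = 5

5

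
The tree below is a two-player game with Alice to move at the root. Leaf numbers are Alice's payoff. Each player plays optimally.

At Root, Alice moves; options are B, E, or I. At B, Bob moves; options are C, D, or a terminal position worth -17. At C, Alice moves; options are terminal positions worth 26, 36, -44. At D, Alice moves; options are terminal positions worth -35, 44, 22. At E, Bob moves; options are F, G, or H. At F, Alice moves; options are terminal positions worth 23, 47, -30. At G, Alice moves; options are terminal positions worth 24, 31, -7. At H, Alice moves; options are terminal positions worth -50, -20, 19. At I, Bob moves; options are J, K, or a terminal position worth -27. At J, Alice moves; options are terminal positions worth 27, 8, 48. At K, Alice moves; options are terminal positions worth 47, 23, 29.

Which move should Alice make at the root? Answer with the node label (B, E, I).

E

C (Alice): max(26, 36, -44) = 36
D (Alice): max(-35, 44, 22) = 44
B (Bob): min(36, 44, -17) = -17
F (Alice): max(23, 47, -30) = 47
G (Alice): max(24, 31, -7) = 31
H (Alice): max(-50, -20, 19) = 19
E (Bob): min(47, 31, 19) = 19
J (Alice): max(27, 8, 48) = 48
K (Alice): max(47, 23, 29) = 47
I (Bob): min(48, 47, -27) = -27
Root (Alice): max(-17, 19, -27) = 19
Alice picks the child with the highest value: E (value 19).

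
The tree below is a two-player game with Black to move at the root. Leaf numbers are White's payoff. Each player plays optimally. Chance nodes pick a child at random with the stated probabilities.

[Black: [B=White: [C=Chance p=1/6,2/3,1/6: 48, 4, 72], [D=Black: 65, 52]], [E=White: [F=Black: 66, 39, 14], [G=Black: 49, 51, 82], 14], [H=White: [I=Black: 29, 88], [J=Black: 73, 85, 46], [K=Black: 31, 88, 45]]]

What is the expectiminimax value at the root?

46

C (Chance): 1/6·48 + 2/3·4 + 1/6·72 = 22.67
D (Black): min(65, 52) = 52
B (White): max(22.67, 52) = 52
F (Black): min(66, 39, 14) = 14
G (Black): min(49, 51, 82) = 49
E (White): max(14, 49, 14) = 49
I (Black): min(29, 88) = 29
J (Black): min(73, 85, 46) = 46
K (Black): min(31, 88, 45) = 31
H (White): max(29, 46, 31) = 46
Root (Black): min(52, 49, 46) = 46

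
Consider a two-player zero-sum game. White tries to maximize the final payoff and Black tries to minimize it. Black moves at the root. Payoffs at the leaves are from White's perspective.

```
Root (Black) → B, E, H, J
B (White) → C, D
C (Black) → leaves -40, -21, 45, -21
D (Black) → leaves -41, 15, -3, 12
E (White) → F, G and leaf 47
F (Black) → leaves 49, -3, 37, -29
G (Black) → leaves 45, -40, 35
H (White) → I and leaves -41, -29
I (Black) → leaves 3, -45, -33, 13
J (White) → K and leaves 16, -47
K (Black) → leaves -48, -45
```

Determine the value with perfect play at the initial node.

-40

C (Black): min(-40, -21, 45, -21) = -40
D (Black): min(-41, 15, -3, 12) = -41
B (White): max(-40, -41) = -40
F (Black): min(49, -3, 37, -29) = -29
G (Black): min(45, -40, 35) = -40
E (White): max(-29, -40, 47) = 47
I (Black): min(3, -45, -33, 13) = -45
H (White): max(-45, -41, -29) = -29
K (Black): min(-48, -45) = -48
J (White): max(-48, 16, -47) = 16
Root (Black): min(-40, 47, -29, 16) = -40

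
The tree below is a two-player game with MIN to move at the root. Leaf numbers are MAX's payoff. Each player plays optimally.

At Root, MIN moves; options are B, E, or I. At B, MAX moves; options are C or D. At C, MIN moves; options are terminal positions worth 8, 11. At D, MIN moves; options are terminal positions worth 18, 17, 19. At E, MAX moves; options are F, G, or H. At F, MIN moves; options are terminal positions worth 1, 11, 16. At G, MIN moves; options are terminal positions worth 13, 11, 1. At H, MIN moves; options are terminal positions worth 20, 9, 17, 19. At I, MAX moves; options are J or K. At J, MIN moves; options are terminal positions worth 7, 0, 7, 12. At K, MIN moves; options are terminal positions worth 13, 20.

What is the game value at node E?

9

F: min(1, 11, 16) = 1
G: min(13, 11, 1) = 1
H: min(20, 9, 17, 19) = 9
E: max(1, 1, 9) = 9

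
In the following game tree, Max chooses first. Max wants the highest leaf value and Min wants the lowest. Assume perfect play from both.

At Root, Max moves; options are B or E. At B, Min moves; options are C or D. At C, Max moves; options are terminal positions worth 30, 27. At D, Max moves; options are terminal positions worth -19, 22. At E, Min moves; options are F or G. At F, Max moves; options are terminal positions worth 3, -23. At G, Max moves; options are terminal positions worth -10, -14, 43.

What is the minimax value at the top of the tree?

22

C (Max): max(30, 27) = 30
D (Max): max(-19, 22) = 22
B (Min): min(30, 22) = 22
F (Max): max(3, -23) = 3
G (Max): max(-10, -14, 43) = 43
E (Min): min(3, 43) = 3
Root (Max): max(22, 3) = 22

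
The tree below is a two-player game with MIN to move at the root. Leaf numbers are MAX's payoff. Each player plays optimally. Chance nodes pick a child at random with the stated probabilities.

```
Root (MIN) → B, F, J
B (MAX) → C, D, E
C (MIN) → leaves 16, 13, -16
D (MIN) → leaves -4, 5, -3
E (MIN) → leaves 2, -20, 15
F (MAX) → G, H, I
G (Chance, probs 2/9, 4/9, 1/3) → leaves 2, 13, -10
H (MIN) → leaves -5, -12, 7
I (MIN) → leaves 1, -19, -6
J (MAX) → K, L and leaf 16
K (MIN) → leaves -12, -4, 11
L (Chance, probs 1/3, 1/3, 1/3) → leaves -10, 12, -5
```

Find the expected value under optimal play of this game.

-4

C (MIN): min(16, 13, -16) = -16
D (MIN): min(-4, 5, -3) = -4
E (MIN): min(2, -20, 15) = -20
B (MAX): max(-16, -4, -20) = -4
G (Chance): 2/9·2 + 4/9·13 + 1/3·-10 = 2.89
H (MIN): min(-5, -12, 7) = -12
I (MIN): min(1, -19, -6) = -19
F (MAX): max(2.89, -12, -19) = 2.89
K (MIN): min(-12, -4, 11) = -12
L (Chance): 1/3·-10 + 1/3·12 + 1/3·-5 = -1
J (MAX): max(-12, -1, 16) = 16
Root (MIN): min(-4, 2.89, 16) = -4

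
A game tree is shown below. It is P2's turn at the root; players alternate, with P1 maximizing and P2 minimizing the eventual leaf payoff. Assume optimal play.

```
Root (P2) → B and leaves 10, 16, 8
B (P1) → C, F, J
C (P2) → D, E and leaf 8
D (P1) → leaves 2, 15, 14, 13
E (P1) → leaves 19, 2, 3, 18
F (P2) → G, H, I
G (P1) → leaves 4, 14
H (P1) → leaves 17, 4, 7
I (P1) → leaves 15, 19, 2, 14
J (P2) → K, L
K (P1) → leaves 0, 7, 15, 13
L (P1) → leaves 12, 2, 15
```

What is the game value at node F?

14

G: max(4, 14) = 14
H: max(17, 4, 7) = 17
I: max(15, 19, 2, 14) = 19
F: min(14, 17, 19) = 14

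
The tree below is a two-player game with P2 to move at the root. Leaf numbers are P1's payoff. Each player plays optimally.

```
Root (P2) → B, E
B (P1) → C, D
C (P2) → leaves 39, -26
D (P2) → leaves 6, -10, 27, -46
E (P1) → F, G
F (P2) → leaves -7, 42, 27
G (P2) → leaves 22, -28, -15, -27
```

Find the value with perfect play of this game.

-26

C (P2): min(39, -26) = -26
D (P2): min(6, -10, 27, -46) = -46
B (P1): max(-26, -46) = -26
F (P2): min(-7, 42, 27) = -7
G (P2): min(22, -28, -15, -27) = -28
E (P1): max(-7, -28) = -7
Root (P2): min(-26, -7) = -26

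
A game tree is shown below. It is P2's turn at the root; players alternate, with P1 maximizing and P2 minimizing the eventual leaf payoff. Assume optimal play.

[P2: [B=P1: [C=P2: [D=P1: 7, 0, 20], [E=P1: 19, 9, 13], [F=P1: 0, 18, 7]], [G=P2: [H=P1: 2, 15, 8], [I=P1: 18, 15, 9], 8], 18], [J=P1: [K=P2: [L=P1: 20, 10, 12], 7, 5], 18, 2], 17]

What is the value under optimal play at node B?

D: max(7, 0, 20) = 20
E: max(19, 9, 13) = 19
F: max(0, 18, 7) = 18
C: min(20, 19, 18) = 18
H: max(2, 15, 8) = 15
I: max(18, 15, 9) = 18
G: min(15, 18, 8) = 8
B: max(18, 8, 18) = 18

18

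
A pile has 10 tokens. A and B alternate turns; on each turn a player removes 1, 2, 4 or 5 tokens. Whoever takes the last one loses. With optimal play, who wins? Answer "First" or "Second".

Mark each pile size as W (mover wins) or L (mover loses):
i:   0  1  2  3  4  5  6  7  8  9 10
     W  L  W  W  L  W  W  L  W  W  L
Position 10 is L, so the second player wins.

Second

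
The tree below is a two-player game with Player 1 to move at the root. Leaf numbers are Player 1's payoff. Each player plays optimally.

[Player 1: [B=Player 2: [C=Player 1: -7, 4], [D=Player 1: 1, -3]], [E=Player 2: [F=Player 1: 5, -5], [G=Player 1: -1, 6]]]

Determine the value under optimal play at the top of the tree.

C (Player 1): max(-7, 4) = 4
D (Player 1): max(1, -3) = 1
B (Player 2): min(4, 1) = 1
F (Player 1): max(5, -5) = 5
G (Player 1): max(-1, 6) = 6
E (Player 2): min(5, 6) = 5
Root (Player 1): max(1, 5) = 5

5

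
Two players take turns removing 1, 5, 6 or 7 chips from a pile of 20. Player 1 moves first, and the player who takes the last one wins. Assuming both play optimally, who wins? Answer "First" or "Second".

First

Mark each pile size as W (mover wins) or L (mover loses):
i:   0  1  2  3  4  5  6  7  8  9 10 11 12 13 14 15 16 17 18 19 20
     L  W  L  W  L  W  W  W  W  W  W  W  L  W  L  W  L  W  W  W  W
Position 20 is W, so the first player wins.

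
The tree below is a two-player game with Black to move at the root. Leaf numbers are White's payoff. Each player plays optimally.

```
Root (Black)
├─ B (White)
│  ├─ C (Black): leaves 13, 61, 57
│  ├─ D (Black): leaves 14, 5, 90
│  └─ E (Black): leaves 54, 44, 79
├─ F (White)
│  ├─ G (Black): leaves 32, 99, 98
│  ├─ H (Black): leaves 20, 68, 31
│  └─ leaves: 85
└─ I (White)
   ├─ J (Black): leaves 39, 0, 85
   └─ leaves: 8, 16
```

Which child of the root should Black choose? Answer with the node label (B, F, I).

I

C (Black): min(13, 61, 57) = 13
D (Black): min(14, 5, 90) = 5
E (Black): min(54, 44, 79) = 44
B (White): max(13, 5, 44) = 44
G (Black): min(32, 99, 98) = 32
H (Black): min(20, 68, 31) = 20
F (White): max(32, 20, 85) = 85
J (Black): min(39, 0, 85) = 0
I (White): max(0, 8, 16) = 16
Root (Black): min(44, 85, 16) = 16
Black picks the child with the lowest value: I (value 16).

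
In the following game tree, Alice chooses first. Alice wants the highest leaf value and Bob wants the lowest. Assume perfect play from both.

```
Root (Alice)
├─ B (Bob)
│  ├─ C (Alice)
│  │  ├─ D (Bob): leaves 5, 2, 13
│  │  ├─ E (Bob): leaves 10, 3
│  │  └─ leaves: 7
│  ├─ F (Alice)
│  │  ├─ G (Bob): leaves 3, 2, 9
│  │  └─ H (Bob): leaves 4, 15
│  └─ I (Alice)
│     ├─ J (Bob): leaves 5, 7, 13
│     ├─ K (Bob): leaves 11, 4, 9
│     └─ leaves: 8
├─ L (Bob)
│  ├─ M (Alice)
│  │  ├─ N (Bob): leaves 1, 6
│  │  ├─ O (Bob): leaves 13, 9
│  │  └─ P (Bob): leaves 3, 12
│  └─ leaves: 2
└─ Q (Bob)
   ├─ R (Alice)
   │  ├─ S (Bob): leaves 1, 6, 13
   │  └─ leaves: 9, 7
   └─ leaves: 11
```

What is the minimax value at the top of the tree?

D (Bob): min(5, 2, 13) = 2
E (Bob): min(10, 3) = 3
C (Alice): max(2, 3, 7) = 7
G (Bob): min(3, 2, 9) = 2
H (Bob): min(4, 15) = 4
F (Alice): max(2, 4) = 4
J (Bob): min(5, 7, 13) = 5
K (Bob): min(11, 4, 9) = 4
I (Alice): max(5, 4, 8) = 8
B (Bob): min(7, 4, 8) = 4
N (Bob): min(1, 6) = 1
O (Bob): min(13, 9) = 9
P (Bob): min(3, 12) = 3
M (Alice): max(1, 9, 3) = 9
L (Bob): min(9, 2) = 2
S (Bob): min(1, 6, 13) = 1
R (Alice): max(1, 9, 7) = 9
Q (Bob): min(9, 11) = 9
Root (Alice): max(4, 2, 9) = 9

9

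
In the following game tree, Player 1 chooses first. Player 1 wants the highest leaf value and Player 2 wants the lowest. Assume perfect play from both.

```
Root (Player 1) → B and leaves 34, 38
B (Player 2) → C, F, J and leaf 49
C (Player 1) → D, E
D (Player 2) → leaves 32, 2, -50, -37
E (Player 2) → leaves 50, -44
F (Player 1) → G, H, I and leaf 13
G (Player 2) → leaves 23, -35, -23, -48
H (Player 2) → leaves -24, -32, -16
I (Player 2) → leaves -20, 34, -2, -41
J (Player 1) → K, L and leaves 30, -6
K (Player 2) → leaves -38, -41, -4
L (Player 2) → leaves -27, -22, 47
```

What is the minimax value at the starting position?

38

D (Player 2): min(32, 2, -50, -37) = -50
E (Player 2): min(50, -44) = -44
C (Player 1): max(-50, -44) = -44
G (Player 2): min(23, -35, -23, -48) = -48
H (Player 2): min(-24, -32, -16) = -32
I (Player 2): min(-20, 34, -2, -41) = -41
F (Player 1): max(-48, -32, -41, 13) = 13
K (Player 2): min(-38, -41, -4) = -41
L (Player 2): min(-27, -22, 47) = -27
J (Player 1): max(-41, -27, 30, -6) = 30
B (Player 2): min(-44, 13, 30, 49) = -44
Root (Player 1): max(-44, 34, 38) = 38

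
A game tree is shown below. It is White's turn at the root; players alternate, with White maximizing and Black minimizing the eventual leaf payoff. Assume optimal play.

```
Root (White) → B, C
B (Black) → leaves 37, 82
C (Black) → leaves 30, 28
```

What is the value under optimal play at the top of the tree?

B (Black): min(37, 82) = 37
C (Black): min(30, 28) = 28
Root (White): max(37, 28) = 37

37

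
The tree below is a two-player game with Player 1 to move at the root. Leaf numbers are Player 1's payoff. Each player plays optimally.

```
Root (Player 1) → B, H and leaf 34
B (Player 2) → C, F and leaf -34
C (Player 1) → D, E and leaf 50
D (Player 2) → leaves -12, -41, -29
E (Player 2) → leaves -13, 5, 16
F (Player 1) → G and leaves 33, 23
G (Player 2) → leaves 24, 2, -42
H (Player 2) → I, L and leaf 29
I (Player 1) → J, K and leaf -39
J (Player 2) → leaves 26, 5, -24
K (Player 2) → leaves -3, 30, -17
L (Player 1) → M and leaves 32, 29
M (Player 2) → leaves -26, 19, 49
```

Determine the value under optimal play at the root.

D (Player 2): min(-12, -41, -29) = -41
E (Player 2): min(-13, 5, 16) = -13
C (Player 1): max(-41, -13, 50) = 50
G (Player 2): min(24, 2, -42) = -42
F (Player 1): max(-42, 33, 23) = 33
B (Player 2): min(50, 33, -34) = -34
J (Player 2): min(26, 5, -24) = -24
K (Player 2): min(-3, 30, -17) = -17
I (Player 1): max(-24, -17, -39) = -17
M (Player 2): min(-26, 19, 49) = -26
L (Player 1): max(-26, 32, 29) = 32
H (Player 2): min(-17, 32, 29) = -17
Root (Player 1): max(-34, -17, 34) = 34

34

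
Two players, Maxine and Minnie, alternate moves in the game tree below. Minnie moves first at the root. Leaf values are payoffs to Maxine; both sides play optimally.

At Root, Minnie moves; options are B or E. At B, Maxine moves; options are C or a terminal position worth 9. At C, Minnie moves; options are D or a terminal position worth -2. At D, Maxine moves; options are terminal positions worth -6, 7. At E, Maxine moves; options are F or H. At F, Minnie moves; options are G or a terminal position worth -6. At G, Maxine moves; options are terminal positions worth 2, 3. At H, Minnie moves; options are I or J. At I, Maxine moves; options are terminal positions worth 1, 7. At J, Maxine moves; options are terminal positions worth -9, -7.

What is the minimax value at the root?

D (Maxine): max(-6, 7) = 7
C (Minnie): min(7, -2) = -2
B (Maxine): max(-2, 9) = 9
G (Maxine): max(2, 3) = 3
F (Minnie): min(3, -6) = -6
I (Maxine): max(1, 7) = 7
J (Maxine): max(-9, -7) = -7
H (Minnie): min(7, -7) = -7
E (Maxine): max(-6, -7) = -6
Root (Minnie): min(9, -6) = -6

-6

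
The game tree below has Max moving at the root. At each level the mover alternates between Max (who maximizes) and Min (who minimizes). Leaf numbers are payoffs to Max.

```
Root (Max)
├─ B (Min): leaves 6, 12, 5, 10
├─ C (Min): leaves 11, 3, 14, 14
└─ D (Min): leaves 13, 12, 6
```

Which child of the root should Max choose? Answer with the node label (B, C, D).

D

B (Min): min(6, 12, 5, 10) = 5
C (Min): min(11, 3, 14, 14) = 3
D (Min): min(13, 12, 6) = 6
Root (Max): max(5, 3, 6) = 6
Max picks the child with the highest value: D (value 6).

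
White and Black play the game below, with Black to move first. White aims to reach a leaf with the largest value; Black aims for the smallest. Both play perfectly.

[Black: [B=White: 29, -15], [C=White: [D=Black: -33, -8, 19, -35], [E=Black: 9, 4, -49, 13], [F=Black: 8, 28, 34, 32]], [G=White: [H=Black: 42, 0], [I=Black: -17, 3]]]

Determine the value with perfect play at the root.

B (White): max(29, -15) = 29
D (Black): min(-33, -8, 19, -35) = -35
E (Black): min(9, 4, -49, 13) = -49
F (Black): min(8, 28, 34, 32) = 8
C (White): max(-35, -49, 8) = 8
H (Black): min(42, 0) = 0
I (Black): min(-17, 3) = -17
G (White): max(0, -17) = 0
Root (Black): min(29, 8, 0) = 0

0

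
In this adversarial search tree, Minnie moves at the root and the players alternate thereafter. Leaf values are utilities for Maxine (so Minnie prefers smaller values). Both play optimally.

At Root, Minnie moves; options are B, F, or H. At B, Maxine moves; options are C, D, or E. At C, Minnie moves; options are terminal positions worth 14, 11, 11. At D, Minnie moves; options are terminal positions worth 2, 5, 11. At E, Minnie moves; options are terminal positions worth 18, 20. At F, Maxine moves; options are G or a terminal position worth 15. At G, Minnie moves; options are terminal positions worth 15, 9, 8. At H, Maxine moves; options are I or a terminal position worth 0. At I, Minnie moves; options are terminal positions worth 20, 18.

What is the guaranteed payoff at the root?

15

C (Minnie): min(14, 11, 11) = 11
D (Minnie): min(2, 5, 11) = 2
E (Minnie): min(18, 20) = 18
B (Maxine): max(11, 2, 18) = 18
G (Minnie): min(15, 9, 8) = 8
F (Maxine): max(8, 15) = 15
I (Minnie): min(20, 18) = 18
H (Maxine): max(18, 0) = 18
Root (Minnie): min(18, 15, 18) = 15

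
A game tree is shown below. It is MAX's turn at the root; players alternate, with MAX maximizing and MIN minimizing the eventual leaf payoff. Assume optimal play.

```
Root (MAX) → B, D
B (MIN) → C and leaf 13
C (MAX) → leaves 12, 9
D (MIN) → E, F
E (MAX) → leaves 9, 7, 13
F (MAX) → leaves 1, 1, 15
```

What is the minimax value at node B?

12

C: max(12, 9) = 12
B: min(12, 13) = 12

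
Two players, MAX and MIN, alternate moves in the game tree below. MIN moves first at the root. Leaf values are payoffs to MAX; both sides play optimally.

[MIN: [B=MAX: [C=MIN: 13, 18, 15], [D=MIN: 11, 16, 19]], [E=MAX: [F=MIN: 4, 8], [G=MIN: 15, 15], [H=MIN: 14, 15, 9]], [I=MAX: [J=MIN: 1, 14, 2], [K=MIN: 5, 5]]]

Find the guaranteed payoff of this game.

C (MIN): min(13, 18, 15) = 13
D (MIN): min(11, 16, 19) = 11
B (MAX): max(13, 11) = 13
F (MIN): min(4, 8) = 4
G (MIN): min(15, 15) = 15
H (MIN): min(14, 15, 9) = 9
E (MAX): max(4, 15, 9) = 15
J (MIN): min(1, 14, 2) = 1
K (MIN): min(5, 5) = 5
I (MAX): max(1, 5) = 5
Root (MIN): min(13, 15, 5) = 5

5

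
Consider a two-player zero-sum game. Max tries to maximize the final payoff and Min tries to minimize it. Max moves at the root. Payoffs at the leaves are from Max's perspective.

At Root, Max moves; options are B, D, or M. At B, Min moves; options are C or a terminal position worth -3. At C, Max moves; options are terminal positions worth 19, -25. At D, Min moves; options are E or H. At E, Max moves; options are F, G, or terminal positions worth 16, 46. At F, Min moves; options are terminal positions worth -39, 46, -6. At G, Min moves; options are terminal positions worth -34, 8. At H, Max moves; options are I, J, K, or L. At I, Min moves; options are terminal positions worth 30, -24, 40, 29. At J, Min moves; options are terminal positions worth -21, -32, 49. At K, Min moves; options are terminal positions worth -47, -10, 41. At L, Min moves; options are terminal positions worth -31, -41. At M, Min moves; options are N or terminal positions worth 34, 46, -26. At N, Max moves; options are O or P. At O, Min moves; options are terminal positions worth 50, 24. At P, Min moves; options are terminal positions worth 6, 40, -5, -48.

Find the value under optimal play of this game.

C (Max): max(19, -25) = 19
B (Min): min(19, -3) = -3
F (Min): min(-39, 46, -6) = -39
G (Min): min(-34, 8) = -34
E (Max): max(-39, -34, 16, 46) = 46
I (Min): min(30, -24, 40, 29) = -24
J (Min): min(-21, -32, 49) = -32
K (Min): min(-47, -10, 41) = -47
L (Min): min(-31, -41) = -41
H (Max): max(-24, -32, -47, -41) = -24
D (Min): min(46, -24) = -24
O (Min): min(50, 24) = 24
P (Min): min(6, 40, -5, -48) = -48
N (Max): max(24, -48) = 24
M (Min): min(24, 34, 46, -26) = -26
Root (Max): max(-3, -24, -26) = -3

-3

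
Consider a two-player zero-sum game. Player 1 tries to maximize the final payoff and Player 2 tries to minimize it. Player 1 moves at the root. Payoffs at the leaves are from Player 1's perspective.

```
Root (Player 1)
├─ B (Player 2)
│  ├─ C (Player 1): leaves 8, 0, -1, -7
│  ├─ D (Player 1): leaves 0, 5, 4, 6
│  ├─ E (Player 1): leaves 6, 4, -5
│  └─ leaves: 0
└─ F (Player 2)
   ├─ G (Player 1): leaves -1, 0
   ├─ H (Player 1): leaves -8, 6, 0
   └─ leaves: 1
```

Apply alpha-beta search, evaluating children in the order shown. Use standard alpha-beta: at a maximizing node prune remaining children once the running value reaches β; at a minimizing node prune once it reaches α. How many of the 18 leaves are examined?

C [α=-∞,β=+∞]: v=8
D [α=-∞,β=8]: v=6
E [α=-∞,β=6]: v=6 after child 1 ≥ β → β-cutoff, skip 2
B [α=-∞,β=+∞]: v=0
G [α=0,β=+∞]: v=0
F [α=0,β=+∞]: v=0 after child 1 ≤ α → α-cutoff, skip 2
Root [α=-∞,β=+∞]: v=0
Leaves evaluated: 12 of 18.

12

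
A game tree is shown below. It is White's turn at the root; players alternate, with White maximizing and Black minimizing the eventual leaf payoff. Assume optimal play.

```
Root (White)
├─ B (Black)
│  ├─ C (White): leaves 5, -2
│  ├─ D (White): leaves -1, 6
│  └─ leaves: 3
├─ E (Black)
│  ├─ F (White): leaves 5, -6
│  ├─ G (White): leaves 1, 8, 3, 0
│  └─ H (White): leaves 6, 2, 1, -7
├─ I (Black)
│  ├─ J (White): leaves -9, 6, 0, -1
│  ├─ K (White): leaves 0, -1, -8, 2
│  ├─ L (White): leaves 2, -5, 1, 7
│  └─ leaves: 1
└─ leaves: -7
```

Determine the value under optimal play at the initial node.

5

C (White): max(5, -2) = 5
D (White): max(-1, 6) = 6
B (Black): min(5, 6, 3) = 3
F (White): max(5, -6) = 5
G (White): max(1, 8, 3, 0) = 8
H (White): max(6, 2, 1, -7) = 6
E (Black): min(5, 8, 6) = 5
J (White): max(-9, 6, 0, -1) = 6
K (White): max(0, -1, -8, 2) = 2
L (White): max(2, -5, 1, 7) = 7
I (Black): min(6, 2, 7, 1) = 1
Root (White): max(3, 5, 1, -7) = 5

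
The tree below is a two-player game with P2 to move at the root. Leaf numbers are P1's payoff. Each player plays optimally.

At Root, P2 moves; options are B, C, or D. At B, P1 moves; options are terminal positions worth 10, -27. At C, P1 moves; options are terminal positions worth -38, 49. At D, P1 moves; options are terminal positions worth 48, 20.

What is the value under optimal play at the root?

10

B (P1): max(10, -27) = 10
C (P1): max(-38, 49) = 49
D (P1): max(48, 20) = 48
Root (P2): min(10, 49, 48) = 10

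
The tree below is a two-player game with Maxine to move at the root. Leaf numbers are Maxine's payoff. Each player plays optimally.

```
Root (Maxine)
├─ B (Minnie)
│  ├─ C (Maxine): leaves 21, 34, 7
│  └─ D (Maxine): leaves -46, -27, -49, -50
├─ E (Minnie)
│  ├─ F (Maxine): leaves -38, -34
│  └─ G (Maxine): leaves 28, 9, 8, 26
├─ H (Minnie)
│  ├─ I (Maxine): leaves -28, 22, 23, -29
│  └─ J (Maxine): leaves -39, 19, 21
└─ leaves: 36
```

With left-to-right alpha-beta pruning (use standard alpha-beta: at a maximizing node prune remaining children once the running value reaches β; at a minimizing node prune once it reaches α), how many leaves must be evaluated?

17

C [α=-∞,β=+∞]: v=34
D [α=-∞,β=34]: v=-27
B [α=-∞,β=+∞]: v=-27
F [α=-27,β=+∞]: v=-34
E [α=-27,β=+∞]: v=-34 after child 1 ≤ α → α-cutoff, skip 1
I [α=-27,β=+∞]: v=23
J [α=-27,β=23]: v=21
H [α=-27,β=+∞]: v=21
Root [α=-∞,β=+∞]: v=36
Leaves evaluated: 17 of 21.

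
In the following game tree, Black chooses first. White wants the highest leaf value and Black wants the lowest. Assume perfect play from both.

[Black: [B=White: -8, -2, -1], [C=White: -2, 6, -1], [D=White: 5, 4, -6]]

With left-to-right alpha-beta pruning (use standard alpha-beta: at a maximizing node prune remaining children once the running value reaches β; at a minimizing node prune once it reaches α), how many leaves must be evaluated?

B [α=-∞,β=+∞]: v=-1
C [α=-∞,β=-1]: v=6 after child 2 ≥ β → β-cutoff, skip 1
D [α=-∞,β=-1]: v=5 after child 1 ≥ β → β-cutoff, skip 2
Root [α=-∞,β=+∞]: v=-1
Leaves evaluated: 6 of 9.

6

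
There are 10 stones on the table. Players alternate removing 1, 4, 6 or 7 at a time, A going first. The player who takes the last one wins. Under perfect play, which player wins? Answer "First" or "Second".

W/L table (W = player to move can force a win):
i:   0  1  2  3  4  5  6  7  8  9 10
     L  W  L  W  W  L  W  W  W  W  L
Position 10 is L, so the second player wins.

Second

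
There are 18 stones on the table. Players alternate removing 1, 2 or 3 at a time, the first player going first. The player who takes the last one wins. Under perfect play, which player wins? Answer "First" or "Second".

First

W/L table (W = player to move can force a win):
i:   0  1  2  3  4  5  6  7  8  9 10 11 12 13 14 15 16 17 18
     L  W  W  W  L  W  W  W  L  W  W  W  L  W  W  W  L  W  W
Position 18 is W, so the first player wins.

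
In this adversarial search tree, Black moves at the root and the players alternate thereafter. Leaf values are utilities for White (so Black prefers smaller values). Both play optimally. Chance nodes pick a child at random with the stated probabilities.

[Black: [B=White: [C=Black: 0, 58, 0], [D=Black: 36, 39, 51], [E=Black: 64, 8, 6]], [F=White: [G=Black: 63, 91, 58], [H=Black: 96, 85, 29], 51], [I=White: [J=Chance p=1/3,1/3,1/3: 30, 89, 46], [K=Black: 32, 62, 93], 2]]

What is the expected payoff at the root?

36

C (Black): min(0, 58, 0) = 0
D (Black): min(36, 39, 51) = 36
E (Black): min(64, 8, 6) = 6
B (White): max(0, 36, 6) = 36
G (Black): min(63, 91, 58) = 58
H (Black): min(96, 85, 29) = 29
F (White): max(58, 29, 51) = 58
J (Chance): 1/3·30 + 1/3·89 + 1/3·46 = 55
K (Black): min(32, 62, 93) = 32
I (White): max(55, 32, 2) = 55
Root (Black): min(36, 58, 55) = 36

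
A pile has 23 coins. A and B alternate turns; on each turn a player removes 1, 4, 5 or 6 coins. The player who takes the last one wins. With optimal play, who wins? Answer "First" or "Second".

Positions where the player to move wins (W) vs loses (L):
i:   0  1  2  3  4  5  6  7  8  9 10 11 12 13 14 15 16 17 18 19 20 21 22 23
     L  W  L  W  W  W  W  W  W  L  W  L  W  W  W  W  W  W  L  W  L  W  W  W
Position 23 is W, so the first player wins.

First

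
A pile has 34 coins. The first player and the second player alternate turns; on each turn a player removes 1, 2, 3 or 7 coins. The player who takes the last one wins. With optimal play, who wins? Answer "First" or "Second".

First

i:   0  1  2  3  4  5  6  7  8  9 10 11 12 13 14 15 16 17 18 19 20 21 22 23 24 25 26 27 28 29 30 31 32 33 34
     L  W  W  W  L  W  W  W  L  W  W  W  L  W  W  W  L  W  W  W  L  W  W  W  L  W  W  W  L  W  W  W  L  W  W
Position 34 is W, so the first player wins.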